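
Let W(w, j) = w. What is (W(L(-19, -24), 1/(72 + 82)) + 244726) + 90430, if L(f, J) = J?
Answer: 335132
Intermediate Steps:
(W(L(-19, -24), 1/(72 + 82)) + 244726) + 90430 = (-24 + 244726) + 90430 = 244702 + 90430 = 335132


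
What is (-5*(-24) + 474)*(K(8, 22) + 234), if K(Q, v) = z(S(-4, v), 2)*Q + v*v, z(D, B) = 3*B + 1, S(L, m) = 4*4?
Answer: 459756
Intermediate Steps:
S(L, m) = 16
z(D, B) = 1 + 3*B
K(Q, v) = v**2 + 7*Q (K(Q, v) = (1 + 3*2)*Q + v*v = (1 + 6)*Q + v**2 = 7*Q + v**2 = v**2 + 7*Q)
(-5*(-24) + 474)*(K(8, 22) + 234) = (-5*(-24) + 474)*((22**2 + 7*8) + 234) = (120 + 474)*((484 + 56) + 234) = 594*(540 + 234) = 594*774 = 459756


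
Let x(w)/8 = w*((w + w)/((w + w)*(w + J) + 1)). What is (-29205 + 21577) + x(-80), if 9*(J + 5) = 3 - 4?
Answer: -934034732/122569 ≈ -7620.5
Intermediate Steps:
J = -46/9 (J = -5 + (3 - 4)/9 = -5 + (1/9)*(-1) = -5 - 1/9 = -46/9 ≈ -5.1111)
x(w) = 16*w**2/(1 + 2*w*(-46/9 + w)) (x(w) = 8*(w*((w + w)/((w + w)*(w - 46/9) + 1))) = 8*(w*((2*w)/((2*w)*(-46/9 + w) + 1))) = 8*(w*((2*w)/(2*w*(-46/9 + w) + 1))) = 8*(w*((2*w)/(1 + 2*w*(-46/9 + w)))) = 8*(w*(2*w/(1 + 2*w*(-46/9 + w)))) = 8*(2*w**2/(1 + 2*w*(-46/9 + w))) = 16*w**2/(1 + 2*w*(-46/9 + w)))
(-29205 + 21577) + x(-80) = (-29205 + 21577) + 144*(-80)**2/(9 - 92*(-80) + 18*(-80)**2) = -7628 + 144*6400/(9 + 7360 + 18*6400) = -7628 + 144*6400/(9 + 7360 + 115200) = -7628 + 144*6400/122569 = -7628 + 144*6400*(1/122569) = -7628 + 921600/122569 = -934034732/122569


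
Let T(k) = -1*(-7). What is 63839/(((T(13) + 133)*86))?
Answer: 63839/12040 ≈ 5.3022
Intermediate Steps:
T(k) = 7
63839/(((T(13) + 133)*86)) = 63839/(((7 + 133)*86)) = 63839/((140*86)) = 63839/12040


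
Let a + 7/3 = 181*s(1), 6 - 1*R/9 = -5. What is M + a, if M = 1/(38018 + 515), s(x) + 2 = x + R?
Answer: 2050225334/115599 ≈ 17736.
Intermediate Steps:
R = 99 (R = 54 - 9*(-5) = 54 + 45 = 99)
s(x) = 97 + x (s(x) = -2 + (x + 99) = -2 + (99 + x) = 97 + x)
M = 1/38533 ≈ 2.5952e-5
a = 53207/3 (a = -7/3 + 181*(97 + 1) = -7/3 + 181*98 = -7/3 + 17738 = 53207/3 ≈ 17736.)
M + a = 1/38533 + 53207/3 = 2050225334/115599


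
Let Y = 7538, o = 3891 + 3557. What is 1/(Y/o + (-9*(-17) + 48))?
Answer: 3724/752293 ≈ 0.0049502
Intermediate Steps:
o = 7448
1/(Y/o + (-9*(-17) + 48)) = 1/(7538/7448 + (-9*(-17) + 48)) = 1/(7538*(1/7448) + (153 + 48)) = 1/(3769/3724 + 201) = 1/(752293/3724) = 3724/752293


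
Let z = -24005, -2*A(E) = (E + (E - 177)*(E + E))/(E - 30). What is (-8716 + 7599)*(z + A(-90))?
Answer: 212722597/8 ≈ 2.6590e+7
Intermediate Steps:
A(E) = -(E + 2*E*(-177 + E))/(2*(-30 + E)) (A(E) = -(E + (E - 177)*(E + E))/(2*(E - 30)) = -(E + (-177 + E)*(2*E))/(2*(-30 + E)) = -(E + 2*E*(-177 + E))/(2*(-30 + E)))
(-8716 + 7599)*(z + A(-90)) = (-8716 + 7599)*(-24005 + (1/2)*(-90)*(353 - 2*(-90))/(-30 - 90)) = -1117*(-24005 + (1/2)*(-90)*(353 + 180)/(-120)) = -1117*(-24005 + (1/2)*(-90)*(-1/120)*533) = -1117*(-24005 + 1599/8) = -1117*(-190441/8) = 212722597/8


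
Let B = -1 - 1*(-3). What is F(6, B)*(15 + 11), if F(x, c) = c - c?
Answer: 0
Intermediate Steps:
B = 2 (B = -1 + 3 = 2)
F(x, c) = 0
F(6, B)*(15 + 11) = 0*(15 + 11) = 0*26 = 0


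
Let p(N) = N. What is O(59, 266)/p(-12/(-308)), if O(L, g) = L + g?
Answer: 25025/3 ≈ 8341.7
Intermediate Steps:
O(59, 266)/p(-12/(-308)) = (59 + 266)/((-12/(-308))) = 325/((-12*(-1/308))) = 325/(3/77) = 325*(77/3) = 25025/3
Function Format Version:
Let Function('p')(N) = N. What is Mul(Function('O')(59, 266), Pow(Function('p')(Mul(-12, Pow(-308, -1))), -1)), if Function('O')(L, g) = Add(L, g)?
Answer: Rational(25025, 3) ≈ 8341.7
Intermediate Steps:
Mul(Function('O')(59, 266), Pow(Function('p')(Mul(-12, Pow(-308, -1))), -1)) = Mul(Add(59, 266), Pow(Mul(-12, Pow(-308, -1)), -1)) = Mul(325, Pow(Mul(-12, Rational(-1, 308)), -1)) = Mul(325, Pow(Rational(3, 77), -1)) = Mul(325, Rational(77, 3)) = Rational(25025, 3)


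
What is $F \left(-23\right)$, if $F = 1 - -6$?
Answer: $-161$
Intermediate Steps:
$F = 7$ ($F = 1 + 6 = 7$)
$F \left(-23\right) = 7 \left(-23\right) = -161$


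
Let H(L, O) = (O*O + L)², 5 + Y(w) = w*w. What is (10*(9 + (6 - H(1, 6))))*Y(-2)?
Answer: 13540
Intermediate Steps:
Y(w) = -5 + w² (Y(w) = -5 + w*w = -5 + w²)
H(L, O) = (L + O²)² (H(L, O) = (O² + L)² = (L + O²)²)
(10*(9 + (6 - H(1, 6))))*Y(-2) = (10*(9 + (6 - (1 + 6²)²)))*(-5 + (-2)²) = (10*(9 + (6 - (1 + 36)²)))*(-5 + 4) = (10*(9 + (6 - 1*37²)))*(-1) = (10*(9 + (6 - 1*1369)))*(-1) = (10*(9 + (6 - 1369)))*(-1) = (10*(9 - 1363))*(-1) = (10*(-1354))*(-1) = -13540*(-1) = 13540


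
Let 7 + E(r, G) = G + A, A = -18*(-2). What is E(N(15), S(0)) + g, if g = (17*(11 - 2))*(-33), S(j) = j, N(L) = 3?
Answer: -5020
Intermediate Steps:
A = 36
E(r, G) = 29 + G (E(r, G) = -7 + (G + 36) = -7 + (36 + G) = 29 + G)
g = -5049 (g = (17*9)*(-33) = 153*(-33) = -5049)
E(N(15), S(0)) + g = (29 + 0) - 5049 = 29 - 5049 = -5020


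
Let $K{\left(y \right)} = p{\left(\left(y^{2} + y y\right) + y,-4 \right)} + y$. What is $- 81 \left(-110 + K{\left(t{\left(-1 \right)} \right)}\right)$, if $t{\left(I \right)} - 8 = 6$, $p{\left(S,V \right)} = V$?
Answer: $8100$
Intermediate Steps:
$t{\left(I \right)} = 14$ ($t{\left(I \right)} = 8 + 6 = 14$)
$K{\left(y \right)} = -4 + y$
$- 81 \left(-110 + K{\left(t{\left(-1 \right)} \right)}\right) = - 81 \left(-110 + \left(-4 + 14\right)\right) = - 81 \left(-110 + 10\right) = \left(-81\right) \left(-100\right) = 8100$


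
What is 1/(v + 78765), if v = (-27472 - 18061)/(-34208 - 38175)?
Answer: 72383/5701292528 ≈ 1.2696e-5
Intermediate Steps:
v = 45533/72383 (v = -45533/(-72383) = -45533*(-1/72383) = 45533/72383 ≈ 0.62906)
1/(v + 78765) = 1/(45533/72383 + 78765) = 1/(5701292528/72383) = 72383/5701292528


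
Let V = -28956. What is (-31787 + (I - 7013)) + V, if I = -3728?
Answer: -71484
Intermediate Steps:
(-31787 + (I - 7013)) + V = (-31787 + (-3728 - 7013)) - 28956 = (-31787 - 10741) - 28956 = -42528 - 28956 = -71484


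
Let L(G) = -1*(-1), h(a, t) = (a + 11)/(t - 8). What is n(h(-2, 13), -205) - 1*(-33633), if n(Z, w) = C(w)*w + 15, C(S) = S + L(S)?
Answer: 75468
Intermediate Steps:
h(a, t) = (11 + a)/(-8 + t)
L(G) = 1
C(S) = 1 + S (C(S) = S + 1 = 1 + S)
n(Z, w) = 15 + w*(1 + w) (n(Z, w) = (1 + w)*w + 15 = w*(1 + w) + 15 = 15 + w*(1 + w))
n(h(-2, 13), -205) - 1*(-33633) = (15 - 205*(1 - 205)) - 1*(-33633) = (15 - 205*(-204)) + 33633 = (15 + 41820) + 33633 = 41835 + 33633 = 75468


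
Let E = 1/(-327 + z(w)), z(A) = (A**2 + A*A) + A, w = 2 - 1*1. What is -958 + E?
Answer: -310393/324 ≈ -958.00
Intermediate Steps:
w = 1 (w = 2 - 1 = 1)
z(A) = A + 2*A**2 (z(A) = (A**2 + A**2) + A = 2*A**2 + A = A + 2*A**2)
E = -1/324 (E = 1/(-327 + 1*(1 + 2*1)) = 1/(-327 + 1*(1 + 2)) = 1/(-327 + 1*3) = 1/(-327 + 3) = 1/(-324) = -1/324 ≈ -0.0030864)
-958 + E = -958 - 1/324 = -310393/324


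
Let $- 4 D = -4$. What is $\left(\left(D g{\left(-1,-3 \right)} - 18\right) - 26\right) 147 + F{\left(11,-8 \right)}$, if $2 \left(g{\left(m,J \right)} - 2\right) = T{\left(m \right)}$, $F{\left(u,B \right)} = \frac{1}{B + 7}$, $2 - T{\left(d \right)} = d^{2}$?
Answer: $- \frac{12203}{2} \approx -6101.5$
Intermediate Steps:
$D = 1$ ($D = \left(- \frac{1}{4}\right) \left(-4\right) = 1$)
$T{\left(d \right)} = 2 - d^{2}$
$F{\left(u,B \right)} = \frac{1}{7 + B}$
$g{\left(m,J \right)} = 3 - \frac{m^{2}}{2}$ ($g{\left(m,J \right)} = 2 + \frac{2 - m^{2}}{2} = 2 - \left(-1 + \frac{m^{2}}{2}\right) = 3 - \frac{m^{2}}{2}$)
$\left(\left(D g{\left(-1,-3 \right)} - 18\right) - 26\right) 147 + F{\left(11,-8 \right)} = \left(\left(1 \left(3 - \frac{\left(-1\right)^{2}}{2}\right) - 18\right) - 26\right) 147 + \frac{1}{7 - 8} = \left(\left(1 \left(3 - \frac{1}{2}\right) - 18\right) - 26\right) 147 + \frac{1}{-1} = \left(\left(1 \left(3 - \frac{1}{2}\right) - 18\right) - 26\right) 147 - 1 = \left(\left(1 \cdot \frac{5}{2} - 18\right) - 26\right) 147 - 1 = \left(\left(\frac{5}{2} - 18\right) - 26\right) 147 - 1 = \left(- \frac{31}{2} - 26\right) 147 - 1 = \left(- \frac{83}{2}\right) 147 - 1 = - \frac{12201}{2} - 1 = - \frac{12203}{2}$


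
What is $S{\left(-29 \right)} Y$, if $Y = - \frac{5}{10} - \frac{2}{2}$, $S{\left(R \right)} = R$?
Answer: $\frac{87}{2} \approx 43.5$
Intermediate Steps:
$Y = - \frac{3}{2}$ ($Y = \left(-5\right) \frac{1}{10} - 1 = - \frac{1}{2} - 1 = - \frac{3}{2} \approx -1.5$)
$S{\left(-29 \right)} Y = \left(-29\right) \left(- \frac{3}{2}\right) = \frac{87}{2}$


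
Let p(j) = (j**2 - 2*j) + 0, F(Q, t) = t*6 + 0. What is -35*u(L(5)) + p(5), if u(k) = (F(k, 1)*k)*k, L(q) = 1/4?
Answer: 15/8 ≈ 1.8750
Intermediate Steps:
F(Q, t) = 6*t (F(Q, t) = 6*t + 0 = 6*t)
L(q) = 1/4
u(k) = 6*k**2 (u(k) = ((6*1)*k)*k = (6*k)*k = 6*k**2)
p(j) = j**2 - 2*j
-35*u(L(5)) + p(5) = -210*(1/4)**2 + 5*(-2 + 5) = -210/16 + 5*3 = -35*3/8 + 15 = -105/8 + 15 = 15/8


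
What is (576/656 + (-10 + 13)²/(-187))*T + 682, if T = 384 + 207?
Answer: 8989427/7667 ≈ 1172.5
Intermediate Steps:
T = 591
(576/656 + (-10 + 13)²/(-187))*T + 682 = (576/656 + (-10 + 13)²/(-187))*591 + 682 = (576*(1/656) + 3²*(-1/187))*591 + 682 = (36/41 + 9*(-1/187))*591 + 682 = (36/41 - 9/187)*591 + 682 = (6363/7667)*591 + 682 = 3760533/7667 + 682 = 8989427/7667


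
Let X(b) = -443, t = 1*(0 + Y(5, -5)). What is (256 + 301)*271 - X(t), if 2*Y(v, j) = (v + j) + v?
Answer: 151390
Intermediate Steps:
Y(v, j) = v + j/2 (Y(v, j) = ((v + j) + v)/2 = ((j + v) + v)/2 = (j + 2*v)/2 = v + j/2)
t = 5/2 (t = 1*(0 + (5 + (1/2)*(-5))) = 1*(0 + (5 - 5/2)) = 1*(0 + 5/2) = 1*(5/2) = 5/2 ≈ 2.5000)
(256 + 301)*271 - X(t) = (256 + 301)*271 - 1*(-443) = 557*271 + 443 = 150947 + 443 = 151390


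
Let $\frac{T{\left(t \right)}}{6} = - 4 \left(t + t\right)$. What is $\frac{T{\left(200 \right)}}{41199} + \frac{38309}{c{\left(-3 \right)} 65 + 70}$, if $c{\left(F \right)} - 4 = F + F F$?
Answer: $\frac{523793497}{9887760} \approx 52.974$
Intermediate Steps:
$c{\left(F \right)} = 4 + F + F^{2}$ ($c{\left(F \right)} = 4 + \left(F + F F\right) = 4 + \left(F + F^{2}\right) = 4 + F + F^{2}$)
$T{\left(t \right)} = - 48 t$ ($T{\left(t \right)} = 6 \left(- 4 \left(t + t\right)\right) = 6 \left(- 4 \cdot 2 t\right) = 6 \left(- 8 t\right) = - 48 t$)
$\frac{T{\left(200 \right)}}{41199} + \frac{38309}{c{\left(-3 \right)} 65 + 70} = \frac{\left(-48\right) 200}{41199} + \frac{38309}{\left(4 - 3 + \left(-3\right)^{2}\right) 65 + 70} = \left(-9600\right) \frac{1}{41199} + \frac{38309}{\left(4 - 3 + 9\right) 65 + 70} = - \frac{3200}{13733} + \frac{38309}{10 \cdot 65 + 70} = - \frac{3200}{13733} + \frac{38309}{650 + 70} = - \frac{3200}{13733} + \frac{38309}{720} = \frac{523793497}{9887760}$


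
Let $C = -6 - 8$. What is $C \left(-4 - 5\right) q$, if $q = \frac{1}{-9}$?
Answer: $-14$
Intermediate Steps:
$q = - \frac{1}{9} \approx -0.11111$
$C = -14$
$C \left(-4 - 5\right) q = - 14 \left(-4 - 5\right) \left(- \frac{1}{9}\right) = \left(-14\right) \left(-9\right) \left(- \frac{1}{9}\right) = 126 \left(- \frac{1}{9}\right) = -14$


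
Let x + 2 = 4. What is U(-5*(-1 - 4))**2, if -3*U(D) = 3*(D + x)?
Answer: 729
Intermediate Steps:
x = 2 (x = -2 + 4 = 2)
U(D) = -2 - D (U(D) = -(D + 2) = -(2 + D) = -(6 + 3*D)/3 = -2 - D)
U(-5*(-1 - 4))**2 = (-2 - (-5)*(-1 - 4))**2 = (-2 - (-5)*(-5))**2 = (-2 - 1*25)**2 = (-2 - 25)**2 = (-27)**2 = 729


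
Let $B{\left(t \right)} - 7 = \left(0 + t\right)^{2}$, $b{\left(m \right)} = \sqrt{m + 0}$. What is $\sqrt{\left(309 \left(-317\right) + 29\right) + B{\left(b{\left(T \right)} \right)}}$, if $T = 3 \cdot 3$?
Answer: $2 i \sqrt{24477} \approx 312.9 i$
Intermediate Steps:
$T = 9$
$b{\left(m \right)} = \sqrt{m}$
$B{\left(t \right)} = 7 + t^{2}$ ($B{\left(t \right)} = 7 + \left(0 + t\right)^{2} = 7 + t^{2}$)
$\sqrt{\left(309 \left(-317\right) + 29\right) + B{\left(b{\left(T \right)} \right)}} = \sqrt{\left(309 \left(-317\right) + 29\right) + \left(7 + \left(\sqrt{9}\right)^{2}\right)} = \sqrt{\left(-97953 + 29\right) + \left(7 + 3^{2}\right)} = \sqrt{-97924 + \left(7 + 9\right)} = \sqrt{-97924 + 16} = \sqrt{-97908} = 2 i \sqrt{24477}$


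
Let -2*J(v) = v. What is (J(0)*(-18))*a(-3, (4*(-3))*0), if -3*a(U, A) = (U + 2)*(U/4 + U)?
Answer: 0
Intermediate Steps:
J(v) = -v/2
a(U, A) = -5*U*(2 + U)/12 (a(U, A) = -(U + 2)*(U/4 + U)/3 = -(2 + U)*(U*(¼) + U)/3 = -(2 + U)*(U/4 + U)/3 = -(2 + U)*5*U/4/3 = -5*U*(2 + U)/12)
(J(0)*(-18))*a(-3, (4*(-3))*0) = (-½*0*(-18))*(-5/12*(-3)*(2 - 3)) = (0*(-18))*(-5/12*(-3)*(-1)) = 0*(-5/4) = 0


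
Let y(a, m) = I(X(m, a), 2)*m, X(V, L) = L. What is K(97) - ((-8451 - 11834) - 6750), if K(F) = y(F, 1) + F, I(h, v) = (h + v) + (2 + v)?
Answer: 27235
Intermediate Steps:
I(h, v) = 2 + h + 2*v
y(a, m) = m*(6 + a) (y(a, m) = (2 + a + 2*2)*m = (2 + a + 4)*m = (6 + a)*m = m*(6 + a))
K(F) = 6 + 2*F (K(F) = 1*(6 + F) + F = (6 + F) + F = 6 + 2*F)
K(97) - ((-8451 - 11834) - 6750) = (6 + 2*97) - ((-8451 - 11834) - 6750) = (6 + 194) - (-20285 - 6750) = 200 - 1*(-27035) = 200 + 27035 = 27235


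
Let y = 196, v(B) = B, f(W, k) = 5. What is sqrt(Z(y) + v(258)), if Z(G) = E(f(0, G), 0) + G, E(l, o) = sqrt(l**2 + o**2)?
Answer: 3*sqrt(51) ≈ 21.424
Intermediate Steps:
Z(G) = 5 + G (Z(G) = sqrt(5**2 + 0**2) + G = sqrt(25 + 0) + G = sqrt(25) + G = 5 + G)
sqrt(Z(y) + v(258)) = sqrt((5 + 196) + 258) = sqrt(201 + 258) = sqrt(459) = 3*sqrt(51)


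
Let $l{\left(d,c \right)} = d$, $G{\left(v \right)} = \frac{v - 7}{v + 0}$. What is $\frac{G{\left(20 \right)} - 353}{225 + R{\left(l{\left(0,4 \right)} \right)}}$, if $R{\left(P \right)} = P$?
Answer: $- \frac{783}{500} \approx -1.566$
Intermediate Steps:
$G{\left(v \right)} = \frac{-7 + v}{v}$
$\frac{G{\left(20 \right)} - 353}{225 + R{\left(l{\left(0,4 \right)} \right)}} = \frac{\frac{-7 + 20}{20} - 353}{225 + 0} = \frac{\frac{1}{20} \cdot 13 - 353}{225} = \left(\frac{13}{20} - 353\right) \frac{1}{225} = \left(- \frac{7047}{20}\right) \frac{1}{225} = - \frac{783}{500}$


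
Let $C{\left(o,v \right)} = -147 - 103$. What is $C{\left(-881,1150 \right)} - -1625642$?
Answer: $1625392$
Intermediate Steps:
$C{\left(o,v \right)} = -250$ ($C{\left(o,v \right)} = -147 - 103 = -250$)
$C{\left(-881,1150 \right)} - -1625642 = -250 - -1625642 = -250 + 1625642 = 1625392$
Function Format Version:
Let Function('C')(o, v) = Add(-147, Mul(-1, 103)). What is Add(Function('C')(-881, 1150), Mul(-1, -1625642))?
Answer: 1625392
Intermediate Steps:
Function('C')(o, v) = -250 (Function('C')(o, v) = Add(-147, -103) = -250)
Add(Function('C')(-881, 1150), Mul(-1, -1625642)) = Add(-250, Mul(-1, -1625642)) = Add(-250, 1625642) = 1625392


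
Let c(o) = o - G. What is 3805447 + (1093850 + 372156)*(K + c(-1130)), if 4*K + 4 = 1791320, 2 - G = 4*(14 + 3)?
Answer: 654963976037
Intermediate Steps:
G = -66 (G = 2 - 4*(14 + 3) = 2 - 4*17 = 2 - 1*68 = 2 - 68 = -66)
K = 447829 (K = -1 + (1/4)*1791320 = -1 + 447830 = 447829)
c(o) = 66 + o (c(o) = o - 1*(-66) = o + 66 = 66 + o)
3805447 + (1093850 + 372156)*(K + c(-1130)) = 3805447 + (1093850 + 372156)*(447829 + (66 - 1130)) = 3805447 + 1466006*(447829 - 1064) = 3805447 + 1466006*446765 = 3805447 + 654960170590 = 654963976037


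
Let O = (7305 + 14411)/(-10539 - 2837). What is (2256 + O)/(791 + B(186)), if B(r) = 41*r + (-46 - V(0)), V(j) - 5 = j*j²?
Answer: 7538635/27975904 ≈ 0.26947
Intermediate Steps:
V(j) = 5 + j³ (V(j) = 5 + j*j² = 5 + j³)
O = -5429/3344 (O = 21716/(-13376) = 21716*(-1/13376) = -5429/3344 ≈ -1.6235)
B(r) = -51 + 41*r (B(r) = 41*r + (-46 - (5 + 0³)) = 41*r + (-46 - (5 + 0)) = 41*r + (-46 - 1*5) = 41*r + (-46 - 5) = 41*r - 51 = -51 + 41*r)
(2256 + O)/(791 + B(186)) = (2256 - 5429/3344)/(791 + (-51 + 41*186)) = 7538635/(3344*(791 + (-51 + 7626))) = 7538635/(3344*(791 + 7575)) = (7538635/3344)/8366 = (7538635/3344)*(1/8366) = 7538635/27975904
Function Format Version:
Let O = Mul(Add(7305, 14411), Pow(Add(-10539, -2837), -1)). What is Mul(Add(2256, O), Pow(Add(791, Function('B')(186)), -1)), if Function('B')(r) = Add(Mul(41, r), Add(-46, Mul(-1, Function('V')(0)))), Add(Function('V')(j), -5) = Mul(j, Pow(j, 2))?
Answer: Rational(7538635, 27975904) ≈ 0.26947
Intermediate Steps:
Function('V')(j) = Add(5, Pow(j, 3)) (Function('V')(j) = Add(5, Mul(j, Pow(j, 2))) = Add(5, Pow(j, 3)))
O = Rational(-5429, 3344) (O = Mul(21716, Pow(-13376, -1)) = Mul(21716, Rational(-1, 13376)) = Rational(-5429, 3344) ≈ -1.6235)
Function('B')(r) = Add(-51, Mul(41, r)) (Function('B')(r) = Add(Mul(41, r), Add(-46, Mul(-1, Add(5, Pow(0, 3))))) = Add(Mul(41, r), Add(-46, Mul(-1, Add(5, 0)))) = Add(Mul(41, r), Add(-46, Mul(-1, 5))) = Add(Mul(41, r), Add(-46, -5)) = Add(Mul(41, r), -51) = Add(-51, Mul(41, r)))
Mul(Add(2256, O), Pow(Add(791, Function('B')(186)), -1)) = Mul(Add(2256, Rational(-5429, 3344)), Pow(Add(791, Add(-51, Mul(41, 186))), -1)) = Mul(Rational(7538635, 3344), Pow(Add(791, Add(-51, 7626)), -1)) = Mul(Rational(7538635, 3344), Pow(Add(791, 7575), -1)) = Mul(Rational(7538635, 3344), Pow(8366, -1)) = Mul(Rational(7538635, 3344), Rational(1, 8366)) = Rational(7538635, 27975904)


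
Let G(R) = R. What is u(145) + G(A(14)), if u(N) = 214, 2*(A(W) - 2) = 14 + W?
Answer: 230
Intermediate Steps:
A(W) = 9 + W/2 (A(W) = 2 + (14 + W)/2 = 2 + (7 + W/2) = 9 + W/2)
u(145) + G(A(14)) = 214 + (9 + (½)*14) = 214 + (9 + 7) = 214 + 16 = 230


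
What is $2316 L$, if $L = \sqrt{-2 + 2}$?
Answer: $0$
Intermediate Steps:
$L = 0$ ($L = \sqrt{0} = 0$)
$2316 L = 2316 \cdot 0 = 0$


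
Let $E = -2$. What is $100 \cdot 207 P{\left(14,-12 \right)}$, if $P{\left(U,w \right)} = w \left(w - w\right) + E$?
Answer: $-41400$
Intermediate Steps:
$P{\left(U,w \right)} = -2$ ($P{\left(U,w \right)} = w \left(w - w\right) - 2 = w 0 - 2 = 0 - 2 = -2$)
$100 \cdot 207 P{\left(14,-12 \right)} = 100 \cdot 207 \left(-2\right) = 20700 \left(-2\right) = -41400$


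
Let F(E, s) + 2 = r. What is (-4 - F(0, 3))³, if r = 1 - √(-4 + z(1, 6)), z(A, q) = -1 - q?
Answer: 72 + 16*I*√11 ≈ 72.0 + 53.066*I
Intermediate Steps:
r = 1 - I*√11 (r = 1 - √(-4 + (-1 - 1*6)) = 1 - √(-4 + (-1 - 6)) = 1 - √(-4 - 7) = 1 - √(-11) = 1 - I*√11 ≈ 1.0 - 3.3166*I)
F(E, s) = -1 - I*√11 (F(E, s) = -2 + (1 - I*√11) = -1 - I*√11)
(-4 - F(0, 3))³ = (-4 - (-1 - I*√11))³ = (-4 + (1 + I*√11))³ = (-3 + I*√11)³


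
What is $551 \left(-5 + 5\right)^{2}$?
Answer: $0$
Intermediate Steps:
$551 \left(-5 + 5\right)^{2} = 551 \cdot 0^{2} = 551 \cdot 0 = 0$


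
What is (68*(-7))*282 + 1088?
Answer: -133144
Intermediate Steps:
(68*(-7))*282 + 1088 = -476*282 + 1088 = -134232 + 1088 = -133144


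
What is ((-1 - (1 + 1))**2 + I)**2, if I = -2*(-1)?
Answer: 121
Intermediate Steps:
I = 2
((-1 - (1 + 1))**2 + I)**2 = ((-1 - (1 + 1))**2 + 2)**2 = ((-1 - 1*2)**2 + 2)**2 = ((-1 - 2)**2 + 2)**2 = ((-3)**2 + 2)**2 = (9 + 2)**2 = 11**2 = 121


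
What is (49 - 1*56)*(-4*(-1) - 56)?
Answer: 364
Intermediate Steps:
(49 - 1*56)*(-4*(-1) - 56) = (49 - 56)*(4 - 56) = -7*(-52) = 364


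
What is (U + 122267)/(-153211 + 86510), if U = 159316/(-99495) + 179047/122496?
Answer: -45156262018193/24634376173440 ≈ -1.8331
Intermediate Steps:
U = -51554287/369325440 (U = 159316*(-1/99495) + 179047*(1/122496) = -159316/99495 + 16277/11136 = -51554287/369325440 ≈ -0.13959)
(U + 122267)/(-153211 + 86510) = (-51554287/369325440 + 122267)/(-153211 + 86510) = (45156262018193/369325440)/(-66701) = (45156262018193/369325440)*(-1/66701) = -45156262018193/24634376173440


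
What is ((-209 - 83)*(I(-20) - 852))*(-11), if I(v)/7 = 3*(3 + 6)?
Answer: -2129556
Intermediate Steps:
I(v) = 189 (I(v) = 7*(3*(3 + 6)) = 7*(3*9) = 7*27 = 189)
((-209 - 83)*(I(-20) - 852))*(-11) = ((-209 - 83)*(189 - 852))*(-11) = -292*(-663)*(-11) = 193596*(-11) = -2129556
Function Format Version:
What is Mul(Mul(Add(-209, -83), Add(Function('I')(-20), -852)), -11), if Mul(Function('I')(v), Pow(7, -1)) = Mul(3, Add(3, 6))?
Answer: -2129556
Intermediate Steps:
Function('I')(v) = 189 (Function('I')(v) = Mul(7, Mul(3, Add(3, 6))) = Mul(7, Mul(3, 9)) = Mul(7, 27) = 189)
Mul(Mul(Add(-209, -83), Add(Function('I')(-20), -852)), -11) = Mul(Mul(Add(-209, -83), Add(189, -852)), -11) = Mul(Mul(-292, -663), -11) = Mul(193596, -11) = -2129556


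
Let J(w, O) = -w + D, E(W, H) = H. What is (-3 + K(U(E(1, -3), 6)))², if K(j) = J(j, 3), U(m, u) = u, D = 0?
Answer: 81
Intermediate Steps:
J(w, O) = -w (J(w, O) = -w + 0 = -w)
K(j) = -j
(-3 + K(U(E(1, -3), 6)))² = (-3 - 1*6)² = (-3 - 6)² = (-9)² = 81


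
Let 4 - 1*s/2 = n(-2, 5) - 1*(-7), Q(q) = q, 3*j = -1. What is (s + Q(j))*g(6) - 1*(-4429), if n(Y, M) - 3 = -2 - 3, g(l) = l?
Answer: 4415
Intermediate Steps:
j = -⅓ (j = (⅓)*(-1) = -⅓ ≈ -0.33333)
n(Y, M) = -2 (n(Y, M) = 3 + (-2 - 3) = 3 - 5 = -2)
s = -2 (s = 8 - 2*(-2 - 1*(-7)) = 8 - 2*(-2 + 7) = 8 - 2*5 = 8 - 10 = -2)
(s + Q(j))*g(6) - 1*(-4429) = (-2 - ⅓)*6 - 1*(-4429) = -7/3*6 + 4429 = -14 + 4429 = 4415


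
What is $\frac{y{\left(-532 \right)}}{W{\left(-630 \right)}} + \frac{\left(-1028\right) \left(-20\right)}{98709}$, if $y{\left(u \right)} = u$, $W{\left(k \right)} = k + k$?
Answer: $\frac{933557}{1480635} \approx 0.63051$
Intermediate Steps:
$W{\left(k \right)} = 2 k$
$\frac{y{\left(-532 \right)}}{W{\left(-630 \right)}} + \frac{\left(-1028\right) \left(-20\right)}{98709} = - \frac{532}{2 \left(-630\right)} + \frac{\left(-1028\right) \left(-20\right)}{98709} = - \frac{532}{-1260} + 20560 \cdot \frac{1}{98709} = \left(-532\right) \left(- \frac{1}{1260}\right) + \frac{20560}{98709} = \frac{19}{45} + \frac{20560}{98709} = \frac{933557}{1480635}$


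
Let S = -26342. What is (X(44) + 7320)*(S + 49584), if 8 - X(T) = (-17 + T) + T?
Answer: 168667194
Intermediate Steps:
X(T) = 25 - 2*T (X(T) = 8 - ((-17 + T) + T) = 8 - (-17 + 2*T) = 8 + (17 - 2*T) = 25 - 2*T)
(X(44) + 7320)*(S + 49584) = ((25 - 2*44) + 7320)*(-26342 + 49584) = ((25 - 88) + 7320)*23242 = (-63 + 7320)*23242 = 7257*23242 = 168667194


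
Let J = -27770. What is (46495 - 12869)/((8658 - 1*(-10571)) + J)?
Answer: -33626/8541 ≈ -3.9370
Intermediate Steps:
(46495 - 12869)/((8658 - 1*(-10571)) + J) = (46495 - 12869)/((8658 - 1*(-10571)) - 27770) = 33626/((8658 + 10571) - 27770) = 33626/(19229 - 27770) = 33626/(-8541) = 33626*(-1/8541) = -33626/8541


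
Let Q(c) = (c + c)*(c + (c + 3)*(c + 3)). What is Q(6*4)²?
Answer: 1306388736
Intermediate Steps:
Q(c) = 2*c*(c + (3 + c)²) (Q(c) = (2*c)*(c + (3 + c)*(3 + c)) = (2*c)*(c + (3 + c)²) = 2*c*(c + (3 + c)²))
Q(6*4)² = (2*(6*4)*(6*4 + (3 + 6*4)²))² = (2*24*(24 + (3 + 24)²))² = (2*24*(24 + 27²))² = (2*24*(24 + 729))² = (2*24*753)² = 36144² = 1306388736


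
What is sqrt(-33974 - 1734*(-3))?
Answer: 2*I*sqrt(7193) ≈ 169.62*I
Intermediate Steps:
sqrt(-33974 - 1734*(-3)) = sqrt(-33974 + 5202) = sqrt(-28772) = 2*I*sqrt(7193)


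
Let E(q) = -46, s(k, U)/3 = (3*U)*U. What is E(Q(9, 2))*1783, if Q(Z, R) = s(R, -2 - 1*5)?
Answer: -82018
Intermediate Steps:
s(k, U) = 9*U**2 (s(k, U) = 3*((3*U)*U) = 3*(3*U**2) = 9*U**2)
Q(Z, R) = 441 (Q(Z, R) = 9*(-2 - 1*5)**2 = 9*(-2 - 5)**2 = 9*(-7)**2 = 9*49 = 441)
E(Q(9, 2))*1783 = -46*1783 = -82018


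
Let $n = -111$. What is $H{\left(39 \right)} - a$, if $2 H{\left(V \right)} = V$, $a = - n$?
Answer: $- \frac{183}{2} \approx -91.5$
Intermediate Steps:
$a = 111$ ($a = \left(-1\right) \left(-111\right) = 111$)
$H{\left(V \right)} = \frac{V}{2}$
$H{\left(39 \right)} - a = \frac{1}{2} \cdot 39 - 111 = \frac{39}{2} - 111 = - \frac{183}{2}$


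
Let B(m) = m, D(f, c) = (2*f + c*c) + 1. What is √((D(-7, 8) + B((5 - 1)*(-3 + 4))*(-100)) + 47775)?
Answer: √47426 ≈ 217.78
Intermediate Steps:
D(f, c) = 1 + c² + 2*f (D(f, c) = (2*f + c²) + 1 = (c² + 2*f) + 1 = 1 + c² + 2*f)
√((D(-7, 8) + B((5 - 1)*(-3 + 4))*(-100)) + 47775) = √(((1 + 8² + 2*(-7)) + ((5 - 1)*(-3 + 4))*(-100)) + 47775) = √(((1 + 64 - 14) + (4*1)*(-100)) + 47775) = √((51 + 4*(-100)) + 47775) = √((51 - 400) + 47775) = √(-349 + 47775) = √47426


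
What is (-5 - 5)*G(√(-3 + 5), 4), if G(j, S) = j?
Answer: -10*√2 ≈ -14.142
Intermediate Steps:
(-5 - 5)*G(√(-3 + 5), 4) = (-5 - 5)*√(-3 + 5) = -10*√2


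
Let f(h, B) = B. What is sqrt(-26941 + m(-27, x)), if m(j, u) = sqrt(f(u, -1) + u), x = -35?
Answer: sqrt(-26941 + 6*I) ≈ 0.018 + 164.14*I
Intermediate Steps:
m(j, u) = sqrt(-1 + u)
sqrt(-26941 + m(-27, x)) = sqrt(-26941 + sqrt(-1 - 35)) = sqrt(-26941 + sqrt(-36)) = sqrt(-26941 + 6*I)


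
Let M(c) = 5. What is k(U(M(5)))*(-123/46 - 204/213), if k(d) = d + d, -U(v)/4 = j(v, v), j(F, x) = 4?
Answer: 189776/1633 ≈ 116.21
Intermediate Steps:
U(v) = -16 (U(v) = -4*4 = -16)
k(d) = 2*d
k(U(M(5)))*(-123/46 - 204/213) = (2*(-16))*(-123/46 - 204/213) = -32*(-123*1/46 - 204*1/213) = -32*(-123/46 - 68/71) = -32*(-11861/3266) = 189776/1633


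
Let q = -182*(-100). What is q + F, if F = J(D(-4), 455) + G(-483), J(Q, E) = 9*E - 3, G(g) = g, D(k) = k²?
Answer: 21809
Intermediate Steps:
J(Q, E) = -3 + 9*E
F = 3609 (F = (-3 + 9*455) - 483 = (-3 + 4095) - 483 = 4092 - 483 = 3609)
q = 18200
q + F = 18200 + 3609 = 21809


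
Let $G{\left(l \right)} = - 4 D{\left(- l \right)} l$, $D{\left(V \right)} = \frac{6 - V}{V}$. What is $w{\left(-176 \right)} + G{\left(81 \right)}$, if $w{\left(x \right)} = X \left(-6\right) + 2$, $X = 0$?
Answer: $350$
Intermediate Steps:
$D{\left(V \right)} = \frac{6 - V}{V}$
$G{\left(l \right)} = 24 + 4 l$ ($G{\left(l \right)} = - 4 \frac{6 - - l}{\left(-1\right) l} l = - 4 - \frac{1}{l} \left(6 + l\right) l = - 4 \left(- \frac{6 + l}{l}\right) l = \frac{4 \left(6 + l\right)}{l} l = 24 + 4 l$)
$w{\left(x \right)} = 2$ ($w{\left(x \right)} = 0 \left(-6\right) + 2 = 0 + 2 = 2$)
$w{\left(-176 \right)} + G{\left(81 \right)} = 2 + \left(24 + 4 \cdot 81\right) = 2 + \left(24 + 324\right) = 2 + 348 = 350$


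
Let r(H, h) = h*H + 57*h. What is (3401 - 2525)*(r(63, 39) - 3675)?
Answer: 880380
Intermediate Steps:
r(H, h) = 57*h + H*h (r(H, h) = H*h + 57*h = 57*h + H*h)
(3401 - 2525)*(r(63, 39) - 3675) = (3401 - 2525)*(39*(57 + 63) - 3675) = 876*(39*120 - 3675) = 876*(4680 - 3675) = 876*1005 = 880380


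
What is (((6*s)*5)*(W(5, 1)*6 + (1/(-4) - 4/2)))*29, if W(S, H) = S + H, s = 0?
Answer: 0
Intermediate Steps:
W(S, H) = H + S
(((6*s)*5)*(W(5, 1)*6 + (1/(-4) - 4/2)))*29 = (((6*0)*5)*((1 + 5)*6 + (1/(-4) - 4/2)))*29 = ((0*5)*(6*6 + (1*(-1/4) - 4*1/2)))*29 = (0*(36 + (-1/4 - 2)))*29 = (0*(36 - 9/4))*29 = (0*(135/4))*29 = 0*29 = 0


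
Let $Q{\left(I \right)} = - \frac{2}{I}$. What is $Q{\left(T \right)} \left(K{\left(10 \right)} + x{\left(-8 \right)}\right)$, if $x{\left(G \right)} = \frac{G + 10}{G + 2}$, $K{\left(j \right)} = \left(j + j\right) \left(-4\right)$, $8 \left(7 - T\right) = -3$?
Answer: $\frac{3856}{177} \approx 21.785$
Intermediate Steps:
$T = \frac{59}{8}$ ($T = 7 - - \frac{3}{8} = 7 + \frac{3}{8} = \frac{59}{8} \approx 7.375$)
$K{\left(j \right)} = - 8 j$ ($K{\left(j \right)} = 2 j \left(-4\right) = - 8 j$)
$x{\left(G \right)} = \frac{10 + G}{2 + G}$
$Q{\left(T \right)} \left(K{\left(10 \right)} + x{\left(-8 \right)}\right) = - \frac{2}{\frac{59}{8}} \left(\left(-8\right) 10 + \frac{10 - 8}{2 - 8}\right) = \left(-2\right) \frac{8}{59} \left(-80 + \frac{1}{-6} \cdot 2\right) = - \frac{16 \left(-80 - \frac{1}{3}\right)}{59} = \left(- \frac{16}{59}\right) \left(- \frac{241}{3}\right) = \frac{3856}{177}$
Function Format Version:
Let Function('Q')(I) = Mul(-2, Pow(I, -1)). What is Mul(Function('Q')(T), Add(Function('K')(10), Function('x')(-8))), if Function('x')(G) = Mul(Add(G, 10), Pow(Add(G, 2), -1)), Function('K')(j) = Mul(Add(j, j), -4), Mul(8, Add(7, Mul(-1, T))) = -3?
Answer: Rational(3856, 177) ≈ 21.785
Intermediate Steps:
T = Rational(59, 8) (T = Add(7, Mul(Rational(-1, 8), -3)) = Add(7, Rational(3, 8)) = Rational(59, 8) ≈ 7.3750)
Function('K')(j) = Mul(-8, j) (Function('K')(j) = Mul(Mul(2, j), -4) = Mul(-8, j))
Function('x')(G) = Mul(Pow(Add(2, G), -1), Add(10, G)) (Function('x')(G) = Mul(Add(10, G), Pow(Add(2, G), -1)) = Mul(Pow(Add(2, G), -1), Add(10, G)))
Mul(Function('Q')(T), Add(Function('K')(10), Function('x')(-8))) = Mul(Mul(-2, Pow(Rational(59, 8), -1)), Add(Mul(-8, 10), Mul(Pow(Add(2, -8), -1), Add(10, -8)))) = Mul(Mul(-2, Rational(8, 59)), Add(-80, Mul(Pow(-6, -1), 2))) = Mul(Rational(-16, 59), Add(-80, Mul(Rational(-1, 6), 2))) = Mul(Rational(-16, 59), Add(-80, Rational(-1, 3))) = Mul(Rational(-16, 59), Rational(-241, 3)) = Rational(3856, 177)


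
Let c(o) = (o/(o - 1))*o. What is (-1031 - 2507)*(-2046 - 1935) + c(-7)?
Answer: 112678175/8 ≈ 1.4085e+7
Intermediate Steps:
c(o) = o²/(-1 + o) (c(o) = (o/(-1 + o))*o = o²/(-1 + o))
(-1031 - 2507)*(-2046 - 1935) + c(-7) = (-1031 - 2507)*(-2046 - 1935) + (-7)²/(-1 - 7) = -3538*(-3981) + 49/(-8) = 14084778 + 49*(-⅛) = 14084778 - 49/8 = 112678175/8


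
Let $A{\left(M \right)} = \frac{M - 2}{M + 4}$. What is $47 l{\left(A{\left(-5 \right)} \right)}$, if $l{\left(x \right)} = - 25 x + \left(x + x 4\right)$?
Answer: $-6580$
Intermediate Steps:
$A{\left(M \right)} = \frac{-2 + M}{4 + M}$
$l{\left(x \right)} = - 20 x$ ($l{\left(x \right)} = - 25 x + \left(x + 4 x\right) = - 25 x + 5 x = - 20 x$)
$47 l{\left(A{\left(-5 \right)} \right)} = 47 \left(- 20 \frac{-2 - 5}{4 - 5}\right) = 47 \left(- 20 \frac{1}{-1} \left(-7\right)\right) = 47 \left(- 20 \left(\left(-1\right) \left(-7\right)\right)\right) = 47 \left(\left(-20\right) 7\right) = 47 \left(-140\right) = -6580$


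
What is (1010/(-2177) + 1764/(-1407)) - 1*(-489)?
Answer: 71074513/145859 ≈ 487.28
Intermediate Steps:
(1010/(-2177) + 1764/(-1407)) - 1*(-489) = (1010*(-1/2177) + 1764*(-1/1407)) + 489 = (-1010/2177 - 84/67) + 489 = -250538/145859 + 489 = 71074513/145859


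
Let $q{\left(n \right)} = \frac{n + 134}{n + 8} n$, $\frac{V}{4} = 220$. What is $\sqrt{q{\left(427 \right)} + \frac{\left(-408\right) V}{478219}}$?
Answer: $\frac{11 \sqrt{21853110324413305}}{69341755} \approx 23.451$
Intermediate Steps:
$V = 880$ ($V = 4 \cdot 220 = 880$)
$q{\left(n \right)} = \frac{n \left(134 + n\right)}{8 + n}$ ($q{\left(n \right)} = \frac{134 + n}{8 + n} n = \frac{n \left(134 + n\right)}{8 + n}$)
$\sqrt{q{\left(427 \right)} + \frac{\left(-408\right) V}{478219}} = \sqrt{\frac{427 \left(134 + 427\right)}{8 + 427} + \frac{\left(-408\right) 880}{478219}} = \sqrt{427 \cdot \frac{1}{435} \cdot 561 - \frac{359040}{478219}} = \sqrt{\frac{79849}{145} - \frac{359040}{478219}} = \sqrt{\frac{38133248131}{69341755}} = \frac{11 \sqrt{21853110324413305}}{69341755}$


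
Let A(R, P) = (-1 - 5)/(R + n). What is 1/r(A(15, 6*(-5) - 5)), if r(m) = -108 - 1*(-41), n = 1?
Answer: -1/67 ≈ -0.014925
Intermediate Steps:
A(R, P) = -6/(1 + R) (A(R, P) = (-1 - 5)/(R + 1) = -6/(1 + R))
r(m) = -67 (r(m) = -108 + 41 = -67)
1/r(A(15, 6*(-5) - 5)) = 1/(-67) = -1/67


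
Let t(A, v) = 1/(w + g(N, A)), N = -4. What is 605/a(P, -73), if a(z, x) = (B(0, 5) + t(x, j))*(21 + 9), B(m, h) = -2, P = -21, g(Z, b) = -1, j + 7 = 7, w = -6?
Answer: -847/90 ≈ -9.4111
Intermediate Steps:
j = 0 (j = -7 + 7 = 0)
t(A, v) = -⅐ (t(A, v) = 1/(-6 - 1) = 1/(-7) = -⅐)
a(z, x) = -450/7 (a(z, x) = (-2 - ⅐)*(21 + 9) = -15/7*30 = -450/7)
605/a(P, -73) = 605/(-450/7) = 605*(-7/450) = -847/90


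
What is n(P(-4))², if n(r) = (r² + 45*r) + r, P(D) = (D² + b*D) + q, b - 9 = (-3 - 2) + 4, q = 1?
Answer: 216225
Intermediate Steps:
b = 8 (b = 9 + ((-3 - 2) + 4) = 9 + (-5 + 4) = 9 - 1 = 8)
P(D) = 1 + D² + 8*D (P(D) = (D² + 8*D) + 1 = 1 + D² + 8*D)
n(r) = r² + 46*r
n(P(-4))² = ((1 + (-4)² + 8*(-4))*(46 + (1 + (-4)² + 8*(-4))))² = ((1 + 16 - 32)*(46 + (1 + 16 - 32)))² = (-15*(46 - 15))² = (-15*31)² = (-465)² = 216225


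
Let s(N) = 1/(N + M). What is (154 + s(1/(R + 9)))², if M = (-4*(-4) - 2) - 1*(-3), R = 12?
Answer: 3041853409/128164 ≈ 23734.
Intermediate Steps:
M = 17 (M = (16 - 2) + 3 = 14 + 3 = 17)
s(N) = 1/(17 + N) (s(N) = 1/(N + 17) = 1/(17 + N))
(154 + s(1/(R + 9)))² = (154 + 1/(17 + 1/(12 + 9)))² = (154 + 1/(17 + 1/21))² = (154 + 1/(358/21))² = (154 + 21/358)² = (55153/358)² = 3041853409/128164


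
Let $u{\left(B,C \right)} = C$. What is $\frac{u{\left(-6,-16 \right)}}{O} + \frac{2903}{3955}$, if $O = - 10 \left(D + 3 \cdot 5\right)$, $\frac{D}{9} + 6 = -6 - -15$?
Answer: $\frac{9161}{11865} \approx 0.7721$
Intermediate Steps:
$D = 27$ ($D = -54 + 9 \left(-6 - -15\right) = -54 + 9 \left(-6 + 15\right) = -54 + 9 \cdot 9 = -54 + 81 = 27$)
$O = -420$ ($O = - 10 \left(27 + 3 \cdot 5\right) = - 10 \left(27 + 15\right) = \left(-10\right) 42 = -420$)
$\frac{u{\left(-6,-16 \right)}}{O} + \frac{2903}{3955} = - \frac{16}{-420} + \frac{2903}{3955} = \left(-16\right) \left(- \frac{1}{420}\right) + 2903 \cdot \frac{1}{3955} = \frac{4}{105} + \frac{2903}{3955} = \frac{9161}{11865}$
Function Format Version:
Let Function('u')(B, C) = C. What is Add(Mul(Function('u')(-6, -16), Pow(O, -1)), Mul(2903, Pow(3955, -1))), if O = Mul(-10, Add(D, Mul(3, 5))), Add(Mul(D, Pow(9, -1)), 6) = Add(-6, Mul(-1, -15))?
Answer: Rational(9161, 11865) ≈ 0.77210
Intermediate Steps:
D = 27 (D = Add(-54, Mul(9, Add(-6, Mul(-1, -15)))) = Add(-54, Mul(9, Add(-6, 15))) = Add(-54, Mul(9, 9)) = Add(-54, 81) = 27)
O = -420 (O = Mul(-10, Add(27, Mul(3, 5))) = Mul(-10, Add(27, 15)) = Mul(-10, 42) = -420)
Add(Mul(Function('u')(-6, -16), Pow(O, -1)), Mul(2903, Pow(3955, -1))) = Add(Mul(-16, Pow(-420, -1)), Mul(2903, Pow(3955, -1))) = Add(Mul(-16, Rational(-1, 420)), Mul(2903, Rational(1, 3955))) = Add(Rational(4, 105), Rational(2903, 3955)) = Rational(9161, 11865)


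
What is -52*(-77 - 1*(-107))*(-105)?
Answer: 163800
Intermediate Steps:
-52*(-77 - 1*(-107))*(-105) = -52*(-77 + 107)*(-105) = -52*30*(-105) = -1560*(-105) = 163800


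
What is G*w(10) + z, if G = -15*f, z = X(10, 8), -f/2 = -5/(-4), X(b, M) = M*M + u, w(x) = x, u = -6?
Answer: 433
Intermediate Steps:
X(b, M) = -6 + M² (X(b, M) = M*M - 6 = M² - 6 = -6 + M²)
f = -5/2 (f = -(-10)/(-4) = -(-10)*(-1)/4 = -2*5/4 = -5/2 ≈ -2.5000)
z = 58 (z = -6 + 8² = -6 + 64 = 58)
G = 75/2 (G = -15*(-5/2) = 75/2 ≈ 37.500)
G*w(10) + z = (75/2)*10 + 58 = 375 + 58 = 433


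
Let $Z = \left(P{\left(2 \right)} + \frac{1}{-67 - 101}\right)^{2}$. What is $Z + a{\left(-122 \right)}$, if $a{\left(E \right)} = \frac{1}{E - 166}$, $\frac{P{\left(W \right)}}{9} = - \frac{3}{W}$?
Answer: $\frac{5148263}{28224} \approx 182.41$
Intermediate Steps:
$P{\left(W \right)} = - \frac{27}{W}$ ($P{\left(W \right)} = 9 \left(- \frac{3}{W}\right) = - \frac{27}{W}$)
$a{\left(E \right)} = \frac{1}{-166 + E}$
$Z = \frac{5148361}{28224}$ ($Z = \left(- \frac{27}{2} + \frac{1}{-67 - 101}\right)^{2} = \left(\left(-27\right) \frac{1}{2} + \frac{1}{-168}\right)^{2} = \left(- \frac{27}{2} - \frac{1}{168}\right)^{2} = \left(- \frac{2269}{168}\right)^{2} = \frac{5148361}{28224} \approx 182.41$)
$Z + a{\left(-122 \right)} = \frac{5148361}{28224} + \frac{1}{-166 - 122} = \frac{5148361}{28224} + \frac{1}{-288} = \frac{5148361}{28224} - \frac{1}{288} = \frac{5148263}{28224}$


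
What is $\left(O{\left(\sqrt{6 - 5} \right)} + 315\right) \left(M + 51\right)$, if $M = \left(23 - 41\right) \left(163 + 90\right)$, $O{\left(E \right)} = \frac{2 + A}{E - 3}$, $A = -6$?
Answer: $-1427451$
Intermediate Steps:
$O{\left(E \right)} = - \frac{4}{-3 + E}$ ($O{\left(E \right)} = \frac{2 - 6}{E - 3} = - \frac{4}{-3 + E}$)
$M = -4554$ ($M = \left(-18\right) 253 = -4554$)
$\left(O{\left(\sqrt{6 - 5} \right)} + 315\right) \left(M + 51\right) = \left(- \frac{4}{-3 + \sqrt{6 - 5}} + 315\right) \left(-4554 + 51\right) = \left(- \frac{4}{-3 + \sqrt{1}} + 315\right) \left(-4503\right) = \left(- \frac{4}{-3 + 1} + 315\right) \left(-4503\right) = \left(- \frac{4}{-2} + 315\right) \left(-4503\right) = \left(\left(-4\right) \left(- \frac{1}{2}\right) + 315\right) \left(-4503\right) = \left(2 + 315\right) \left(-4503\right) = 317 \left(-4503\right) = -1427451$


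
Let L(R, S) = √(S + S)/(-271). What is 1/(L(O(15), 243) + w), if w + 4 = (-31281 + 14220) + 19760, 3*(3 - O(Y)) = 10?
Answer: 197923495/533403818539 + 2439*√6/533403818539 ≈ 0.00037107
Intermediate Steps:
O(Y) = -⅓ (O(Y) = 3 - ⅓*10 = 3 - 10/3 = -⅓)
L(R, S) = -√2*√S/271 (L(R, S) = √(2*S)*(-1/271) = (√2*√S)*(-1/271) = -√2*√S/271)
w = 2695 (w = -4 + ((-31281 + 14220) + 19760) = -4 + (-17061 + 19760) = -4 + 2699 = 2695)
1/(L(O(15), 243) + w) = 1/(-√2*√243/271 + 2695) = 1/(-√2*9*√3/271 + 2695) = 1/(-9*√6/271 + 2695) = 1/(2695 - 9*√6/271)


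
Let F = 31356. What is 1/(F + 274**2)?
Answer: 1/106432 ≈ 9.3957e-6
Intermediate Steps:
1/(F + 274**2) = 1/(31356 + 274**2) = 1/(31356 + 75076) = 1/106432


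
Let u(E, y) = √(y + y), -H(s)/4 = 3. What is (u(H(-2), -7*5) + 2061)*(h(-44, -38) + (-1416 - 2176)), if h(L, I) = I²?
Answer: -4427028 - 2148*I*√70 ≈ -4.427e+6 - 17971.0*I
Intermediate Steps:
H(s) = -12 (H(s) = -4*3 = -12)
u(E, y) = √2*√y (u(E, y) = √(2*y) = √2*√y)
(u(H(-2), -7*5) + 2061)*(h(-44, -38) + (-1416 - 2176)) = (√2*√(-7*5) + 2061)*((-38)² + (-1416 - 2176)) = (√2*√(-35) + 2061)*(1444 - 3592) = (√2*(I*√35) + 2061)*(-2148) = (I*√70 + 2061)*(-2148) = (2061 + I*√70)*(-2148) = -4427028 - 2148*I*√70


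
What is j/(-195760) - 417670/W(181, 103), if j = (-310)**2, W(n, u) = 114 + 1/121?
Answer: -98946582827/27005092 ≈ -3664.0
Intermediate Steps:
W(n, u) = 13795/121 (W(n, u) = 114 + 1/121 = 13795/121)
j = 96100
j/(-195760) - 417670/W(181, 103) = 96100/(-195760) - 417670/13795/121 = 96100*(-1/195760) - 417670*121/13795 = -4805/9788 - 10107614/2759 = -98946582827/27005092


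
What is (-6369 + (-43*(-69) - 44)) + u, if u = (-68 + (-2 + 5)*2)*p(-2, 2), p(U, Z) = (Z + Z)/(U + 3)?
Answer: -3694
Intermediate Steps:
p(U, Z) = 2*Z/(3 + U) (p(U, Z) = (2*Z)/(3 + U) = 2*Z/(3 + U))
u = -248 (u = (-68 + (-2 + 5)*2)*(2*2/(3 - 2)) = (-68 + 3*2)*(2*2/1) = (-68 + 6)*(2*2*1) = -62*4 = -248)
(-6369 + (-43*(-69) - 44)) + u = (-6369 + (-43*(-69) - 44)) - 248 = (-6369 + (2967 - 44)) - 248 = (-6369 + 2923) - 248 = -3446 - 248 = -3694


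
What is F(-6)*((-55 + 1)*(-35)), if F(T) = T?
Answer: -11340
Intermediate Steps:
F(-6)*((-55 + 1)*(-35)) = -6*(-55 + 1)*(-35) = -(-324)*(-35) = -6*1890 = -11340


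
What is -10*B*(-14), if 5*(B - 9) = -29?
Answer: 448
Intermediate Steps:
B = 16/5 (B = 9 + (⅕)*(-29) = 9 - 29/5 = 16/5 ≈ 3.2000)
-10*B*(-14) = -10*16/5*(-14) = -32*(-14) = 448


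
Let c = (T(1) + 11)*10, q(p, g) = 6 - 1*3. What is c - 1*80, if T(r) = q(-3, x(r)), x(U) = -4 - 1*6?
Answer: 60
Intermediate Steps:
x(U) = -10 (x(U) = -4 - 6 = -10)
q(p, g) = 3 (q(p, g) = 6 - 3 = 3)
T(r) = 3
c = 140 (c = (3 + 11)*10 = 14*10 = 140)
c - 1*80 = 140 - 1*80 = 140 - 80 = 60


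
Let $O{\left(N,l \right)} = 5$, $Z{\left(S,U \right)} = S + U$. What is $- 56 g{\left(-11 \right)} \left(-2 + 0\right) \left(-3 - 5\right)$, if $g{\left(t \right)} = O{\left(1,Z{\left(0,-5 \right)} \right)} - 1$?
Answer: $-3584$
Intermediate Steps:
$g{\left(t \right)} = 4$ ($g{\left(t \right)} = 5 - 1 = 4$)
$- 56 g{\left(-11 \right)} \left(-2 + 0\right) \left(-3 - 5\right) = - 56 \cdot 4 \left(-2 + 0\right) \left(-3 - 5\right) = - 56 \cdot 4 \left(\left(-2\right) \left(-8\right)\right) = - 56 \cdot 4 \cdot 16 = \left(-56\right) 64 = -3584$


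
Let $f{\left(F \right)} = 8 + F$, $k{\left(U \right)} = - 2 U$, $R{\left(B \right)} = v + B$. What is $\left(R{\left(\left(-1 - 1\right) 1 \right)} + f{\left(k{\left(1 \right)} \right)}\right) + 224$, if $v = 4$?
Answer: $232$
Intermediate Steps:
$R{\left(B \right)} = 4 + B$
$\left(R{\left(\left(-1 - 1\right) 1 \right)} + f{\left(k{\left(1 \right)} \right)}\right) + 224 = \left(\left(4 + \left(-1 - 1\right) 1\right) + \left(8 - 2\right)\right) + 224 = \left(\left(4 - 2\right) + \left(8 - 2\right)\right) + 224 = \left(\left(4 - 2\right) + 6\right) + 224 = \left(2 + 6\right) + 224 = 8 + 224 = 232$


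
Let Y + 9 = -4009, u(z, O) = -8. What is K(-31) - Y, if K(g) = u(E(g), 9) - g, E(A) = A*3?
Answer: 4041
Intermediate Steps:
E(A) = 3*A
Y = -4018 (Y = -9 - 4009 = -4018)
K(g) = -8 - g
K(-31) - Y = (-8 - 1*(-31)) - 1*(-4018) = (-8 + 31) + 4018 = 23 + 4018 = 4041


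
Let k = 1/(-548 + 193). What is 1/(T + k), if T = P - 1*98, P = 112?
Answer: 355/4969 ≈ 0.071443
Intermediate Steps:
T = 14 (T = 112 - 1*98 = 112 - 98 = 14)
k = -1/355 (k = 1/(-355) = -1/355 ≈ -0.0028169)
1/(T + k) = 1/(14 - 1/355) = 1/(4969/355) = 355/4969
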